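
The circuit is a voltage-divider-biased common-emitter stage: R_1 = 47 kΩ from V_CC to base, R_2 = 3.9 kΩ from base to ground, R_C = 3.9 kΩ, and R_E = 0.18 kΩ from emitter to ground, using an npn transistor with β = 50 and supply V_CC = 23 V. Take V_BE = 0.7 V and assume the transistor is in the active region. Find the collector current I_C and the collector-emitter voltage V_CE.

Thevenize the base divider: V_Th = V_CC·R_2/(R_1+R_2) = 23×3.9/50.9 = 1.76 V, R_Th = R_1‖R_2 = 3.6 kΩ.
Base-emitter loop: V_Th = I_B·R_Th + V_BE + (β+1)I_B·R_E, so I_B = (1.76 − 0.7) / (3.6 + 51×0.18) = 0.0831 mA.
I_C = β·I_B = 50×0.0831 = 4.16 mA, and I_E = (β+1)I_B = 4.24 mA.
V_CE = V_CC − I_C·R_C − I_E·R_E = 23 − 4.16×3.9 − 4.24×0.18 = 6.03 V.
V_CE = 6.03 V > 0.2 V confirms active-region operation.

I_C ≈ 4.2 mA, V_CE ≈ 6 V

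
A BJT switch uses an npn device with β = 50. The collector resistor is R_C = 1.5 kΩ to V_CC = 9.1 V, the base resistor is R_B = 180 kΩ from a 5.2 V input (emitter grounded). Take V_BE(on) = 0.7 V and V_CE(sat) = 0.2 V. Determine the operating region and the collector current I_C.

active; I_C ≈ 1.2 mA

Assume active. Base-emitter loop: I_B = (V_BB − V_BE)/R_B = (5.2 − 0.7)/180 = 0.025 mA.
I_C = β·I_B = 50×0.025 = 1.25 mA.
V_CE = V_CC − I_C·R_C = 9.1 − 1.25×1.5 = 7.22 V > V_CE(sat), so the active-region assumption holds.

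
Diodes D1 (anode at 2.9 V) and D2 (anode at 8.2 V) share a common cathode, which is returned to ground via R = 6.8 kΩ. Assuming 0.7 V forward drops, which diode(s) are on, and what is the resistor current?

Assume both conduct. Then node N would need to be at both 2.9−0.7 = 2.2 V and 8.2−0.7 = 7.5 V, which is impossible.
Assume only D2 conducts: V_N = 8.2 − 0.7 = 7.5 V, so I_R = 7.5/6.8 = 1.1 mA.
Check D1: its anode-to-cathode voltage is 2.9 − 7.5 = -4.6 V < 0.7 V, so it is off. The assumption is consistent.

Only D2 conducts; I_R ≈ 1.1 mA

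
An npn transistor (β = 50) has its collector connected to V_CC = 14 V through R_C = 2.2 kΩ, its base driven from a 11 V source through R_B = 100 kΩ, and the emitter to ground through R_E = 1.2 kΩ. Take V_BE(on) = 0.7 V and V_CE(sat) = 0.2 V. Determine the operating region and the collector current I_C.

Assume active. Base-emitter loop: I_B = (V_BB − V_BE)/(R_B + (β+1)R_E) = (11 − 0.7)/(100 + 51×1.2) = 0.0639 mA.
I_C = β·I_B = 50×0.0639 = 3.19 mA.
V_CE = V_CC − I_C·R_C − I_E·R_E = 14 − 3.19×2.2 − 3.26×1.2 = 3.06 V > V_CE(sat), so the active-region assumption holds.

active; I_C ≈ 3.2 mA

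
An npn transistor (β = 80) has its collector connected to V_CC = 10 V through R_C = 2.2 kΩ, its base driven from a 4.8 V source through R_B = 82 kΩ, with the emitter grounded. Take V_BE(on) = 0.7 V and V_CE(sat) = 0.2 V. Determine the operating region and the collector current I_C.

Assume active. Base-emitter loop: I_B = (V_BB − V_BE)/R_B = (4.8 − 0.7)/82 = 0.05 mA.
I_C = β·I_B = 80×0.05 = 4 mA.
V_CE = V_CC − I_C·R_C = 10 − 4×2.2 = 1.2 V > V_CE(sat), so the active-region assumption holds.

active; I_C ≈ 4 mA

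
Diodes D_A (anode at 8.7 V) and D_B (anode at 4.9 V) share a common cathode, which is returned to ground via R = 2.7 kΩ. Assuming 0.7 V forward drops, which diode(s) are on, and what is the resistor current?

Assume both conduct. Then node N would need to be at both 8.7−0.7 = 8 V and 4.9−0.7 = 4.2 V, which is impossible.
Assume only D_A conducts: V_N = 8.7 − 0.7 = 8 V, so I_R = 8/2.7 = 2.96 mA.
Check D_B: its anode-to-cathode voltage is 4.9 − 8 = -3.1 V < 0.7 V, so it is off. The assumption is consistent.

Only D_A conducts; I_R ≈ 3 mA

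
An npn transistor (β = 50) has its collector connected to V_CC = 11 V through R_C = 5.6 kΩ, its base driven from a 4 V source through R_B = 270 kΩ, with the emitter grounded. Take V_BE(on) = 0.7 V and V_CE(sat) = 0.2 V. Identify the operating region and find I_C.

active; I_C ≈ 0.61 mA

Assume active. Base-emitter loop: I_B = (V_BB − V_BE)/R_B = (4 − 0.7)/270 = 0.0122 mA.
I_C = β·I_B = 50×0.0122 = 0.611 mA.
V_CE = V_CC − I_C·R_C = 11 − 0.611×5.6 = 7.58 V > V_CE(sat), so the active-region assumption holds.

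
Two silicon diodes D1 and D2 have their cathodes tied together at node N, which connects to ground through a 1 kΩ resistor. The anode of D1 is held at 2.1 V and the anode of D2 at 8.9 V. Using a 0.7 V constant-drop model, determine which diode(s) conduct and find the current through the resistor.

Only D2 conducts; I_R ≈ 8.2 mA

Assume both conduct. Then node N would need to be at both 2.1−0.7 = 1.4 V and 8.9−0.7 = 8.2 V, which is impossible.
Assume only D2 conducts: V_N = 8.9 − 0.7 = 8.2 V, so I_R = 8.2/1 = 8.2 mA.
Check D1: its anode-to-cathode voltage is 2.1 − 8.2 = -6.1 V < 0.7 V, so it is off. The assumption is consistent.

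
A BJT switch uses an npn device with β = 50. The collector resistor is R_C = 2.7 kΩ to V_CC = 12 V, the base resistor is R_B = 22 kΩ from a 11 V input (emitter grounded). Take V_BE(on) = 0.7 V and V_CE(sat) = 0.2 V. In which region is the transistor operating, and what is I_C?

Assume active: I_B = (11 − 0.7)/22 = 0.468 mA, giving I_C = β·I_B = 23.4 mA.
But then V_CE = 12 − 23.4×2.7 = -51.2 V < V_CE(sat) = 0.2 V — impossible in the active region.
So the transistor is saturated. With V_CE = 0.2 V, I_C = (V_CC − 0.2)/R_C = 11.8/2.7 = 4.37 mA.
Check: β·I_B = 23.4 mA > I_C = 4.37 mA, confirming saturation.

saturation; I_C ≈ 4.4 mA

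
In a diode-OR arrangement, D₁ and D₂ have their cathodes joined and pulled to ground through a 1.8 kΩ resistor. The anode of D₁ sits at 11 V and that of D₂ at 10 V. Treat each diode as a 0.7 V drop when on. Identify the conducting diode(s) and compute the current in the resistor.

Assume both conduct. Then node N would need to be at both 11−0.7 = 10.3 V and 10−0.7 = 9.3 V, which is impossible.
Assume only D₁ conducts: V_N = 11 − 0.7 = 10.3 V, so I_R = 10.3/1.8 = 5.72 mA.
Check D₂: its anode-to-cathode voltage is 10 − 10.3 = -0.3 V < 0.7 V, so it is off. The assumption is consistent.

Only D₁ conducts; I_R ≈ 5.7 mA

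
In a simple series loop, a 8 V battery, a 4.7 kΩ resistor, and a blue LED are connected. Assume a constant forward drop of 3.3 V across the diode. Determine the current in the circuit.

I ≈ 1 mA

KVL around the loop: 8 = V_D + I·R = 3.3 + I × 4.7 kΩ.
So I = (8 − 3.3) / 4.7 kΩ = 4.7 / 4.7 = 1 mA.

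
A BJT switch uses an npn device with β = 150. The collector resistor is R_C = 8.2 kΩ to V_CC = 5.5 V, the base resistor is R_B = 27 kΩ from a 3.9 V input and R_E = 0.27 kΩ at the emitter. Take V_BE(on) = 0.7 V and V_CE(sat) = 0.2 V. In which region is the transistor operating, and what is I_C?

Assume active: I_B = (3.9 − 0.7)/(27 + 151×0.27) = 0.0472 mA, I_C = β·I_B = 7.08 mA.
Then V_CE = 5.5 − 7.08×8.2 − 7.13×0.27 = -54.5 V < 0.2 V — the active assumption fails.
Re-solve with V_CE = 0.2 V. KCL at the emitter: V_E/R_E = (V_BB−0.7−V_E)/R_B + (V_CC−0.2−V_E)/R_C, giving V_E = 0.198 V.
I_C = (V_CC − 0.2 − V_E)/R_C = (5.3 − 0.198)/8.2 = 0.622 mA.
Check: I_B = (3.2 − 0.198)/27 = 0.111 mA, and β·I_B = 16.7 mA > I_C, confirming saturation.

saturation; I_C ≈ 0.62 mA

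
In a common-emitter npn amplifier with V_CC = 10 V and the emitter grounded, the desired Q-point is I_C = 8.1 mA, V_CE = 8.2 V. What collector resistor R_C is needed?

Collector loop: V_CC = I_C·R_C + V_CE.
R_C = (V_CC − V_CE)/I_C = (10 − 8.2)/8.1 = 0.222 kΩ.

R_C ≈ 0.22 kΩ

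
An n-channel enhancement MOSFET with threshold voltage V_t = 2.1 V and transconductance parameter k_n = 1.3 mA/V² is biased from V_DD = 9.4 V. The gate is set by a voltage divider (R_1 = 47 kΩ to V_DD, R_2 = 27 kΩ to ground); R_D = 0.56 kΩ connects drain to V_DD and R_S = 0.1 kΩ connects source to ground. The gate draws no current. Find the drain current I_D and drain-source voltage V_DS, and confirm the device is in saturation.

I_D ≈ 0.99 mA, V_DS ≈ 8.7 V

V_G = V_DD·R_2/(R_1+R_2) = 9.4×27/74 = 3.43 V.
Assume saturation: I_D = (k_n/2)(V_GS − V_t)² with V_GS = V_G − I_D·R_S = 3.43 − 0.1·I_D.
Substituting gives 0.0065·I_D² − 1.17·I_D + 1.15 = 0, with roots I_D = 0.985 or 179 mA.
The root I_D = 179 mA gives V_GS = -14.5 V ≤ V_t, so take I_D = 0.985 mA.
Then V_GS = 3.33 V and V_DS = V_DD − I_D(R_D+R_S) = 9.4 − 0.985×0.66 = 8.75 V.
Saturation requires V_DS ≥ V_GS − V_t = 1.23 V; 8.75 ≥ 1.23 ✓.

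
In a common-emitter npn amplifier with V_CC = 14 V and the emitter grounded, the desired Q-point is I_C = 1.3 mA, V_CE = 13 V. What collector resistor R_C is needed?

Collector loop: V_CC = I_C·R_C + V_CE.
R_C = (V_CC − V_CE)/I_C = (14 − 13)/1.3 = 0.769 kΩ.

R_C ≈ 0.77 kΩ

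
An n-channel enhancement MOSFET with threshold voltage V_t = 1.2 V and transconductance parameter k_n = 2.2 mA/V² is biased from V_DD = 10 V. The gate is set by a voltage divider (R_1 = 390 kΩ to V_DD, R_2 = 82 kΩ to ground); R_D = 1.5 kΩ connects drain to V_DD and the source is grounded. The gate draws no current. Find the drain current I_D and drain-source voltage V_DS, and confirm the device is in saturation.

I_D ≈ 0.32 mA, V_DS ≈ 9.5 V

V_G = V_DD·R_2/(R_1+R_2) = 10×82/472 = 1.74 V. With the source grounded, V_GS = V_G = 1.74 V.
Assume saturation: I_D = (k_n/2)(V_GS − V_t)² = (2.2/2)×(1.74 − 1.2)² = 1.1×0.537² = 0.318 mA.
V_DS = V_DD − I_D·R_D = 10 − 0.318×1.5 = 9.52 V.
Saturation requires V_DS ≥ V_GS − V_t = 0.537 V; 9.52 ≥ 0.537 ✓.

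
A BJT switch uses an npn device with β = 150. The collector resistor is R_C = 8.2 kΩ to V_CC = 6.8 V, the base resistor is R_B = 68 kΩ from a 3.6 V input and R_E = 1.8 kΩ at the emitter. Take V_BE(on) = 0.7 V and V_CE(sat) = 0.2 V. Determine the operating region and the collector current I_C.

Assume active: I_B = (3.6 − 0.7)/(68 + 151×1.8) = 0.00853 mA, I_C = β·I_B = 1.28 mA.
Then V_CE = 6.8 − 1.28×8.2 − 1.29×1.8 = -6.02 V < 0.2 V — the active assumption fails.
Re-solve with V_CE = 0.2 V. KCL at the emitter: V_E/R_E = (V_BB−0.7−V_E)/R_B + (V_CC−0.2−V_E)/R_C, giving V_E = 1.22 V.
I_C = (V_CC − 0.2 − V_E)/R_C = (6.6 − 1.22)/8.2 = 0.656 mA.
Check: I_B = (2.9 − 1.22)/68 = 0.0246 mA, and β·I_B = 3.7 mA > I_C, confirming saturation.

saturation; I_C ≈ 0.66 mA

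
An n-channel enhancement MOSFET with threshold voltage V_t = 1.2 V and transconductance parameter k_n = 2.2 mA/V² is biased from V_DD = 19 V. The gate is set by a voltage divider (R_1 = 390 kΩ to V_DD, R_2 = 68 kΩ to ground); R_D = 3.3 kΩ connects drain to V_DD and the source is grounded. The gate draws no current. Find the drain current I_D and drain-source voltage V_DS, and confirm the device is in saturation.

V_G = V_DD·R_2/(R_1+R_2) = 19×68/458 = 2.82 V. With the source grounded, V_GS = V_G = 2.82 V.
Assume saturation: I_D = (k_n/2)(V_GS − V_t)² = (2.2/2)×(2.82 − 1.2)² = 1.1×1.62² = 2.89 mA.
V_DS = V_DD − I_D·R_D = 19 − 2.89×3.3 = 9.46 V.
Saturation requires V_DS ≥ V_GS − V_t = 1.62 V; 9.46 ≥ 1.62 ✓.

I_D ≈ 2.9 mA, V_DS ≈ 9.5 V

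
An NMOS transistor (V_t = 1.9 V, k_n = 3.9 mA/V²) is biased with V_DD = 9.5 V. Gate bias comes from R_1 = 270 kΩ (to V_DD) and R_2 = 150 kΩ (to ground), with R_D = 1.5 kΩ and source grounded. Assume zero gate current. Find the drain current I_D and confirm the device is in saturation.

V_G = V_DD·R_2/(R_1+R_2) = 9.5×150/420 = 3.39 V. With the source grounded, V_GS = V_G = 3.39 V.
Assume saturation: I_D = (k_n/2)(V_GS − V_t)² = (3.9/2)×(3.39 − 1.9)² = 1.95×1.49² = 4.35 mA.
V_DS = V_DD − I_D·R_D = 9.5 − 4.35×1.5 = 2.98 V.
Saturation requires V_DS ≥ V_GS − V_t = 1.49 V; 2.98 ≥ 1.49 ✓.

I_D ≈ 4.3 mA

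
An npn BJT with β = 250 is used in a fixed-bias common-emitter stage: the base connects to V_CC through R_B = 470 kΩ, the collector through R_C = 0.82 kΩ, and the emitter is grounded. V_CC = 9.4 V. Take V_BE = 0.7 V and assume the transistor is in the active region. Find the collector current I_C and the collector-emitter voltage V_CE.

Base loop: V_CC = I_B·R_B + V_BE, so I_B = (9.4 − 0.7)/470 kΩ = 0.0185 mA.
In the active region I_C = β·I_B = 250 × 0.0185 = 4.63 mA.
Collector loop: V_CE = V_CC − I_C·R_C = 9.4 − 4.63×0.82 = 5.61 V.
Since V_CE = 5.61 V > V_CE(sat) ≈ 0.2 V, the transistor is in the active region as assumed.

I_C ≈ 4.6 mA, V_CE ≈ 5.6 V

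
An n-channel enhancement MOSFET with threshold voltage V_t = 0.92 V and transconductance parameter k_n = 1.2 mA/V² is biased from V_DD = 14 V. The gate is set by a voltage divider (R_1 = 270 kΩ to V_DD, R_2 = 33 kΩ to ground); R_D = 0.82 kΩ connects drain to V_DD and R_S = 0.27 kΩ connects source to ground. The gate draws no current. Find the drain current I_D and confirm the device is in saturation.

V_G = V_DD·R_2/(R_1+R_2) = 14×33/303 = 1.52 V.
Assume saturation: I_D = (k_n/2)(V_GS − V_t)² with V_GS = V_G − I_D·R_S = 1.52 − 0.27·I_D.
Substituting gives 0.0437·I_D² − 1.2·I_D + 0.219 = 0, with roots I_D = 0.185 or 27.2 mA.
The root I_D = 27.2 mA gives V_GS = -5.81 V ≤ V_t, so take I_D = 0.185 mA.
Then V_GS = 1.47 V and V_DS = V_DD − I_D(R_D+R_S) = 14 − 0.185×1.09 = 13.8 V.
Saturation requires V_DS ≥ V_GS − V_t = 0.555 V; 13.8 ≥ 0.555 ✓.

I_D ≈ 0.18 mA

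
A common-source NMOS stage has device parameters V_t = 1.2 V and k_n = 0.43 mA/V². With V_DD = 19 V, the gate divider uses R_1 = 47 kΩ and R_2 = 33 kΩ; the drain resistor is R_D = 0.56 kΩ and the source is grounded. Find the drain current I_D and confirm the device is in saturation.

I_D ≈ 9.5 mA

V_G = V_DD·R_2/(R_1+R_2) = 19×33/80 = 7.84 V. With the source grounded, V_GS = V_G = 7.84 V.
Assume saturation: I_D = (k_n/2)(V_GS − V_t)² = (0.43/2)×(7.84 − 1.2)² = 0.215×6.64² = 9.47 mA.
V_DS = V_DD − I_D·R_D = 19 − 9.47×0.56 = 13.7 V.
Saturation requires V_DS ≥ V_GS − V_t = 6.64 V; 13.7 ≥ 6.64 ✓.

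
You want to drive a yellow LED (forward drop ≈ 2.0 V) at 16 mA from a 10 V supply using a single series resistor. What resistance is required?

R ≈ 0.5 kΩ

The resistor drops V_S − V_D = 10 − 2.0 = 8 V at 16 mA.
R = 8 V / 16 mA = 0.5 kΩ.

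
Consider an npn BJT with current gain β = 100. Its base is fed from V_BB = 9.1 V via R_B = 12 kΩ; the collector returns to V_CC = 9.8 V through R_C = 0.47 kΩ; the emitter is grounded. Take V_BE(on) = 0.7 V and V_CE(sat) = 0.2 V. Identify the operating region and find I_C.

saturation; I_C ≈ 20 mA

Assume active: I_B = (9.1 − 0.7)/12 = 0.7 mA, giving I_C = β·I_B = 70 mA.
But then V_CE = 9.8 − 70×0.47 = -23.1 V < V_CE(sat) = 0.2 V — impossible in the active region.
So the transistor is saturated. With V_CE = 0.2 V, I_C = (V_CC − 0.2)/R_C = 9.6/0.47 = 20.4 mA.
Check: β·I_B = 70 mA > I_C = 20.4 mA, confirming saturation.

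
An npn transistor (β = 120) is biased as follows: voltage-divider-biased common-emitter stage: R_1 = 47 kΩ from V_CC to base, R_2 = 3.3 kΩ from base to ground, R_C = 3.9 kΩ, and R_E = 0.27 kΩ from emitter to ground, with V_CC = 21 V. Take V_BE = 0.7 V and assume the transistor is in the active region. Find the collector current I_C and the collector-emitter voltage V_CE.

I_C ≈ 2.3 mA, V_CE ≈ 12 V

Thevenize the base divider: V_Th = V_CC·R_2/(R_1+R_2) = 21×3.3/50.3 = 1.38 V, R_Th = R_1‖R_2 = 3.08 kΩ.
Base-emitter loop: V_Th = I_B·R_Th + V_BE + (β+1)I_B·R_E, so I_B = (1.38 − 0.7) / (3.08 + 121×0.27) = 0.019 mA.
I_C = β·I_B = 120×0.019 = 2.27 mA, and I_E = (β+1)I_B = 2.29 mA.
V_CE = V_CC − I_C·R_C − I_E·R_E = 21 − 2.27×3.9 − 2.29×0.27 = 11.5 V.
V_CE = 11.5 V > 0.2 V confirms active-region operation.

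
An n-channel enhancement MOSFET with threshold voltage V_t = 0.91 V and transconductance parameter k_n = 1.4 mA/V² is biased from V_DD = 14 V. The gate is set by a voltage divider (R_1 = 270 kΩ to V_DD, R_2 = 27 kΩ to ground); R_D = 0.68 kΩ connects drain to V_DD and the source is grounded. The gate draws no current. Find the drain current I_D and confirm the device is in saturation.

V_G = V_DD·R_2/(R_1+R_2) = 14×27/297 = 1.27 V. With the source grounded, V_GS = V_G = 1.27 V.
Assume saturation: I_D = (k_n/2)(V_GS − V_t)² = (1.4/2)×(1.27 − 0.91)² = 0.7×0.363² = 0.0921 mA.
V_DS = V_DD − I_D·R_D = 14 − 0.0921×0.68 = 13.9 V.
Saturation requires V_DS ≥ V_GS − V_t = 0.363 V; 13.9 ≥ 0.363 ✓.

I_D ≈ 0.092 mA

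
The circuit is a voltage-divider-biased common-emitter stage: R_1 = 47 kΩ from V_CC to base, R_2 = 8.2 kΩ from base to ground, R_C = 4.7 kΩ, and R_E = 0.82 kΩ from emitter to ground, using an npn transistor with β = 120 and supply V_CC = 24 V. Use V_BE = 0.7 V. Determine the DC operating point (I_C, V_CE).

Thevenize the base divider: V_Th = V_CC·R_2/(R_1+R_2) = 24×8.2/55.2 = 3.57 V, R_Th = R_1‖R_2 = 6.98 kΩ.
Base-emitter loop: V_Th = I_B·R_Th + V_BE + (β+1)I_B·R_E, so I_B = (3.57 − 0.7) / (6.98 + 121×0.82) = 0.027 mA.
I_C = β·I_B = 120×0.027 = 3.24 mA, and I_E = (β+1)I_B = 3.26 mA.
V_CE = V_CC − I_C·R_C − I_E·R_E = 24 − 3.24×4.7 − 3.26×0.82 = 6.11 V.
V_CE = 6.11 V > 0.2 V confirms active-region operation.

I_C ≈ 3.2 mA, V_CE ≈ 6.1 V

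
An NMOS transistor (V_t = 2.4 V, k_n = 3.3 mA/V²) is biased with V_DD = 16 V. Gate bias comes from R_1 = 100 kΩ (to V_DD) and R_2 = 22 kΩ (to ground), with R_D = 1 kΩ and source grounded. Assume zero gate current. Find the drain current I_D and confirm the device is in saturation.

I_D ≈ 0.39 mA

V_G = V_DD·R_2/(R_1+R_2) = 16×22/122 = 2.89 V. With the source grounded, V_GS = V_G = 2.89 V.
Assume saturation: I_D = (k_n/2)(V_GS − V_t)² = (3.3/2)×(2.89 − 2.4)² = 1.65×0.485² = 0.389 mA.
V_DS = V_DD − I_D·R_D = 16 − 0.389×1 = 15.6 V.
Saturation requires V_DS ≥ V_GS − V_t = 0.485 V; 15.6 ≥ 0.485 ✓.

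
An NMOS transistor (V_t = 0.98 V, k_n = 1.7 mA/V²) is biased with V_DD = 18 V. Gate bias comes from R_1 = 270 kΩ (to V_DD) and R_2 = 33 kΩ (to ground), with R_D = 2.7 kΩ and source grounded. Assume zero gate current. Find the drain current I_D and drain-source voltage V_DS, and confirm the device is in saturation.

V_G = V_DD·R_2/(R_1+R_2) = 18×33/303 = 1.96 V. With the source grounded, V_GS = V_G = 1.96 V.
Assume saturation: I_D = (k_n/2)(V_GS − V_t)² = (1.7/2)×(1.96 − 0.98)² = 0.85×0.98² = 0.817 mA.
V_DS = V_DD − I_D·R_D = 18 − 0.817×2.7 = 15.8 V.
Saturation requires V_DS ≥ V_GS − V_t = 0.98 V; 15.8 ≥ 0.98 ✓.

I_D ≈ 0.82 mA, V_DS ≈ 16 V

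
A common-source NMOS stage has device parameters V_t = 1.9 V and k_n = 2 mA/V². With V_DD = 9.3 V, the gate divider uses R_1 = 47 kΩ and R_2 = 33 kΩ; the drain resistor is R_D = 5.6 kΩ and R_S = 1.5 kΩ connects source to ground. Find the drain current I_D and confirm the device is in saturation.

V_G = V_DD·R_2/(R_1+R_2) = 9.3×33/80 = 3.84 V.
Assume saturation: I_D = (k_n/2)(V_GS − V_t)² with V_GS = V_G − I_D·R_S = 3.84 − 1.5·I_D.
Substituting gives 2.25·I_D² − 6.81·I_D + 3.75 = 0, with roots I_D = 0.724 or 2.3 mA.
The root I_D = 2.3 mA gives V_GS = 0.383 V ≤ V_t, so take I_D = 0.724 mA.
Then V_GS = 2.75 V and V_DS = V_DD − I_D(R_D+R_S) = 9.3 − 0.724×7.1 = 4.16 V.
Saturation requires V_DS ≥ V_GS − V_t = 0.851 V; 4.16 ≥ 0.851 ✓.

I_D ≈ 0.72 mA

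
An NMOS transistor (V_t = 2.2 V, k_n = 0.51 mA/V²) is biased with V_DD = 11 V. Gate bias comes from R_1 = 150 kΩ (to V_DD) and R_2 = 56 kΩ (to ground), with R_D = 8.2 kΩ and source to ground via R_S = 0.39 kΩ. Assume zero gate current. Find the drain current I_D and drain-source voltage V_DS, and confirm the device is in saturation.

V_G = V_DD·R_2/(R_1+R_2) = 11×56/206 = 2.99 V.
Assume saturation: I_D = (k_n/2)(V_GS − V_t)² with V_GS = V_G − I_D·R_S = 2.99 − 0.39·I_D.
Substituting gives 0.0388·I_D² − 1.16·I_D + 0.159 = 0, with roots I_D = 0.138 or 29.7 mA.
The root I_D = 29.7 mA gives V_GS = -8.59 V ≤ V_t, so take I_D = 0.138 mA.
Then V_GS = 2.94 V and V_DS = V_DD − I_D(R_D+R_S) = 11 − 0.138×8.59 = 9.81 V.
Saturation requires V_DS ≥ V_GS − V_t = 0.736 V; 9.81 ≥ 0.736 ✓.

I_D ≈ 0.14 mA, V_DS ≈ 9.8 V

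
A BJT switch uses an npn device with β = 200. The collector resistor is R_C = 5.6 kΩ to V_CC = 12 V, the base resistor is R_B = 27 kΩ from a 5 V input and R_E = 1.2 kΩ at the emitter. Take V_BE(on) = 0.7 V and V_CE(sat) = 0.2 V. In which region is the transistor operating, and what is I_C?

saturation; I_C ≈ 1.7 mA

Assume active: I_B = (5 − 0.7)/(27 + 201×1.2) = 0.016 mA, I_C = β·I_B = 3.21 mA.
Then V_CE = 12 − 3.21×5.6 − 3.22×1.2 = -9.82 V < 0.2 V — the active assumption fails.
Re-solve with V_CE = 0.2 V. KCL at the emitter: V_E/R_E = (V_BB−0.7−V_E)/R_B + (V_CC−0.2−V_E)/R_C, giving V_E = 2.16 V.
I_C = (V_CC − 0.2 − V_E)/R_C = (11.8 − 2.16)/5.6 = 1.72 mA.
Check: I_B = (4.3 − 2.16)/27 = 0.0792 mA, and β·I_B = 15.8 mA > I_C, confirming saturation.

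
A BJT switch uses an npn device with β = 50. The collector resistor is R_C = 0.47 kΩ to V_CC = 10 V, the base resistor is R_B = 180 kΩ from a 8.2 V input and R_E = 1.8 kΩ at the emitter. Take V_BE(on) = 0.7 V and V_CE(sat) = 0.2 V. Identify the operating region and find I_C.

active; I_C ≈ 1.4 mA

Assume active. Base-emitter loop: I_B = (V_BB − V_BE)/(R_B + (β+1)R_E) = (8.2 − 0.7)/(180 + 51×1.8) = 0.0276 mA.
I_C = β·I_B = 50×0.0276 = 1.38 mA.
V_CE = V_CC − I_C·R_C − I_E·R_E = 10 − 1.38×0.47 − 1.41×1.8 = 6.82 V > V_CE(sat), so the active-region assumption holds.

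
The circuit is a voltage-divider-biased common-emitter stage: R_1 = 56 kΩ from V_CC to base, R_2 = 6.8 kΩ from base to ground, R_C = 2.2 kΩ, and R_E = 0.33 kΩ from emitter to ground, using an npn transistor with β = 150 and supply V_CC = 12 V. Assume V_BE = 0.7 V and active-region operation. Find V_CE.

Thevenize the base divider: V_Th = V_CC·R_2/(R_1+R_2) = 12×6.8/62.8 = 1.3 V, R_Th = R_1‖R_2 = 6.06 kΩ.
Base-emitter loop: V_Th = I_B·R_Th + V_BE + (β+1)I_B·R_E, so I_B = (1.3 − 0.7) / (6.06 + 151×0.33) = 0.0107 mA.
I_C = β·I_B = 150×0.0107 = 1.61 mA, and I_E = (β+1)I_B = 1.62 mA.
V_CE = V_CC − I_C·R_C − I_E·R_E = 12 − 1.61×2.2 − 1.62×0.33 = 7.93 V.
V_CE = 7.93 V > 0.2 V confirms active-region operation.

V_CE ≈ 7.9 V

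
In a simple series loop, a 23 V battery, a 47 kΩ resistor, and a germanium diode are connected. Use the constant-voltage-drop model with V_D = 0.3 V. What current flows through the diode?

I ≈ 0.48 mA

KVL around the loop: 23 = V_D + I·R = 0.3 + I × 47 kΩ.
So I = (23 − 0.3) / 47 kΩ = 22.7 / 47 = 0.483 mA.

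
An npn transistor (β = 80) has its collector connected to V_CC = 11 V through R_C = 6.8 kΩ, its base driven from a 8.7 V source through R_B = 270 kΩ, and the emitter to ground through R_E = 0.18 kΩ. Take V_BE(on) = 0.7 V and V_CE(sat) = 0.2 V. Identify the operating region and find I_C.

saturation; I_C ≈ 1.5 mA

Assume active: I_B = (8.7 − 0.7)/(270 + 81×0.18) = 0.0281 mA, I_C = β·I_B = 2.25 mA.
Then V_CE = 11 − 2.25×6.8 − 2.28×0.18 = -4.7 V < 0.2 V — the active assumption fails.
Re-solve with V_CE = 0.2 V. KCL at the emitter: V_E/R_E = (V_BB−0.7−V_E)/R_B + (V_CC−0.2−V_E)/R_C, giving V_E = 0.284 V.
I_C = (V_CC − 0.2 − V_E)/R_C = (10.8 − 0.284)/6.8 = 1.55 mA.
Check: I_B = (8 − 0.284)/270 = 0.0286 mA, and β·I_B = 2.29 mA > I_C, confirming saturation.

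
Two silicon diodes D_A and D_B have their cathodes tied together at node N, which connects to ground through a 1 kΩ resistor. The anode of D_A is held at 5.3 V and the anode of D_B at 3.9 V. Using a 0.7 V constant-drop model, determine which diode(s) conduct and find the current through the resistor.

Only D_A conducts; I_R ≈ 4.6 mA

Assume both conduct. Then node N would need to be at both 5.3−0.7 = 4.6 V and 3.9−0.7 = 3.2 V, which is impossible.
Assume only D_A conducts: V_N = 5.3 − 0.7 = 4.6 V, so I_R = 4.6/1 = 4.6 mA.
Check D_B: its anode-to-cathode voltage is 3.9 − 4.6 = -0.7 V < 0.7 V, so it is off. The assumption is consistent.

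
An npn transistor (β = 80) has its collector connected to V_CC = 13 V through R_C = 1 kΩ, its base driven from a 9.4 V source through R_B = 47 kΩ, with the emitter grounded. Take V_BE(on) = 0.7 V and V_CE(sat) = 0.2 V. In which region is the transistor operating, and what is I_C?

saturation; I_C ≈ 13 mA

Assume active: I_B = (9.4 − 0.7)/47 = 0.185 mA, giving I_C = β·I_B = 14.8 mA.
But then V_CE = 13 − 14.8×1 = -1.81 V < V_CE(sat) = 0.2 V — impossible in the active region.
So the transistor is saturated. With V_CE = 0.2 V, I_C = (V_CC − 0.2)/R_C = 12.8/1 = 12.8 mA.
Check: β·I_B = 14.8 mA > I_C = 12.8 mA, confirming saturation.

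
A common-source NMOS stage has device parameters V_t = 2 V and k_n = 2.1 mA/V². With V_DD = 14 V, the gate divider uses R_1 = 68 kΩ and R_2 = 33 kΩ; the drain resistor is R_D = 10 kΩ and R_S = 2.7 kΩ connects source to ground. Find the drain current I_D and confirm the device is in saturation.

V_G = V_DD·R_2/(R_1+R_2) = 14×33/101 = 4.57 V.
Assume saturation: I_D = (k_n/2)(V_GS − V_t)² with V_GS = V_G − I_D·R_S = 4.57 − 2.7·I_D.
Substituting gives 7.65·I_D² − 15.6·I_D + 6.96 = 0, with roots I_D = 0.66 or 1.38 mA.
The root I_D = 1.38 mA gives V_GS = 0.855 V ≤ V_t, so take I_D = 0.66 mA.
Then V_GS = 2.79 V and V_DS = V_DD − I_D(R_D+R_S) = 14 − 0.66×12.7 = 5.62 V.
Saturation requires V_DS ≥ V_GS − V_t = 0.793 V; 5.62 ≥ 0.793 ✓.

I_D ≈ 0.66 mA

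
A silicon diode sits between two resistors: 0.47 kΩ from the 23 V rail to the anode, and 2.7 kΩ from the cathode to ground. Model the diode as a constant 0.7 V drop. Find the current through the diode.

The two resistors are in series with the diode, so KVL gives 23 = I·0.47 + 0.7 + I·2.7.
I = (23 − 0.7) / (0.47 + 2.7) kΩ = 22.3 / 3.17 = 7.03 mA.

I ≈ 7 mA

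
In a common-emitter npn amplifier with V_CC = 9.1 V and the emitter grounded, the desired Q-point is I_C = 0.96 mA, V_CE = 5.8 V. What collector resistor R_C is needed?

R_C ≈ 3.4 kΩ

Collector loop: V_CC = I_C·R_C + V_CE.
R_C = (V_CC − V_CE)/I_C = (9.1 − 5.8)/0.96 = 3.44 kΩ.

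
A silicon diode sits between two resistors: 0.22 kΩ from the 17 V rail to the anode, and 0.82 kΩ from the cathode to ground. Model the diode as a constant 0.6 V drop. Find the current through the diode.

The two resistors are in series with the diode, so KVL gives 17 = I·0.22 + 0.6 + I·0.82.
I = (17 − 0.6) / (0.22 + 0.82) kΩ = 16.4 / 1.04 = 15.8 mA.

I ≈ 16 mA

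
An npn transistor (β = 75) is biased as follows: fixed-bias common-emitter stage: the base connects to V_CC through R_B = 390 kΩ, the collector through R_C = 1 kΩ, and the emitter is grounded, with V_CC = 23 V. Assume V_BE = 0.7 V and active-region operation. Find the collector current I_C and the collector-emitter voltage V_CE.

Base loop: V_CC = I_B·R_B + V_BE, so I_B = (23 − 0.7)/390 kΩ = 0.0572 mA.
In the active region I_C = β·I_B = 75 × 0.0572 = 4.29 mA.
Collector loop: V_CE = V_CC − I_C·R_C = 23 − 4.29×1 = 18.7 V.
Since V_CE = 18.7 V > V_CE(sat) ≈ 0.2 V, the transistor is in the active region as assumed.

I_C ≈ 4.3 mA, V_CE ≈ 19 V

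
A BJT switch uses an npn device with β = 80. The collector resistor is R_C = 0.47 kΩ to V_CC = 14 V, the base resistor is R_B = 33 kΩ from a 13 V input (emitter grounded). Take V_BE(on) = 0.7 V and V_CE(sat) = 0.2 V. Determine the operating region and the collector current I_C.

saturation; I_C ≈ 29 mA

Assume active: I_B = (13 − 0.7)/33 = 0.373 mA, giving I_C = β·I_B = 29.8 mA.
But then V_CE = 14 − 29.8×0.47 = -0.0145 V < V_CE(sat) = 0.2 V — impossible in the active region.
So the transistor is saturated. With V_CE = 0.2 V, I_C = (V_CC − 0.2)/R_C = 13.8/0.47 = 29.4 mA.
Check: β·I_B = 29.8 mA > I_C = 29.4 mA, confirming saturation.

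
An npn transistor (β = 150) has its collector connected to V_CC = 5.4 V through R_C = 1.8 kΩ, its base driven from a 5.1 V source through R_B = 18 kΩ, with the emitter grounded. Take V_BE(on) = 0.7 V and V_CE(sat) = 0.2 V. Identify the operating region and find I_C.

saturation; I_C ≈ 2.9 mA

Assume active: I_B = (5.1 − 0.7)/18 = 0.244 mA, giving I_C = β·I_B = 36.7 mA.
But then V_CE = 5.4 − 36.7×1.8 = -60.6 V < V_CE(sat) = 0.2 V — impossible in the active region.
So the transistor is saturated. With V_CE = 0.2 V, I_C = (V_CC − 0.2)/R_C = 5.2/1.8 = 2.89 mA.
Check: β·I_B = 36.7 mA > I_C = 2.89 mA, confirming saturation.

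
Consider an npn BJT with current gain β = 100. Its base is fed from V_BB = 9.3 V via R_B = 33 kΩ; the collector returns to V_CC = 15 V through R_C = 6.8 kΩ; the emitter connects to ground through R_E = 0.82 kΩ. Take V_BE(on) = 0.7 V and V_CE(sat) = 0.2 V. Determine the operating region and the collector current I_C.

Assume active: I_B = (9.3 − 0.7)/(33 + 101×0.82) = 0.0743 mA, I_C = β·I_B = 7.43 mA.
Then V_CE = 15 − 7.43×6.8 − 7.5×0.82 = -41.6 V < 0.2 V — the active assumption fails.
Re-solve with V_CE = 0.2 V. KCL at the emitter: V_E/R_E = (V_BB−0.7−V_E)/R_B + (V_CC−0.2−V_E)/R_C, giving V_E = 1.74 V.
I_C = (V_CC − 0.2 − V_E)/R_C = (14.8 − 1.74)/6.8 = 1.92 mA.
Check: I_B = (8.6 − 1.74)/33 = 0.208 mA, and β·I_B = 20.8 mA > I_C, confirming saturation.

saturation; I_C ≈ 1.9 mA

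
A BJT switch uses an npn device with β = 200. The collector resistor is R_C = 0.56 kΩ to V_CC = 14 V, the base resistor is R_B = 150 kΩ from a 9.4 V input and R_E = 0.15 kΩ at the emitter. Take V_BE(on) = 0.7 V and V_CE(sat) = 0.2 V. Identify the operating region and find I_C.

active; I_C ≈ 9.7 mA

Assume active. Base-emitter loop: I_B = (V_BB − V_BE)/(R_B + (β+1)R_E) = (9.4 − 0.7)/(150 + 201×0.15) = 0.0483 mA.
I_C = β·I_B = 200×0.0483 = 9.66 mA.
V_CE = V_CC − I_C·R_C − I_E·R_E = 14 − 9.66×0.56 − 9.71×0.15 = 7.14 V > V_CE(sat), so the active-region assumption holds.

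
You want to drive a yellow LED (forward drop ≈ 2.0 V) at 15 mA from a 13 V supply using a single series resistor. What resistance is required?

R ≈ 0.73 kΩ

The resistor drops V_S − V_D = 13 − 2.0 = 11 V at 15 mA.
R = 11 V / 15 mA = 0.733 kΩ.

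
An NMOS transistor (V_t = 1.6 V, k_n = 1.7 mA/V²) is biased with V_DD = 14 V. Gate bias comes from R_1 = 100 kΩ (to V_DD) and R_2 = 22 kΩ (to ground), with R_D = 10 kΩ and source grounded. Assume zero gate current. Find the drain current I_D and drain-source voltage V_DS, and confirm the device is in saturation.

I_D ≈ 0.73 mA, V_DS ≈ 6.7 V

V_G = V_DD·R_2/(R_1+R_2) = 14×22/122 = 2.52 V. With the source grounded, V_GS = V_G = 2.52 V.
Assume saturation: I_D = (k_n/2)(V_GS − V_t)² = (1.7/2)×(2.52 − 1.6)² = 0.85×0.925² = 0.727 mA.
V_DS = V_DD − I_D·R_D = 14 − 0.727×10 = 6.73 V.
Saturation requires V_DS ≥ V_GS − V_t = 0.925 V; 6.73 ≥ 0.925 ✓.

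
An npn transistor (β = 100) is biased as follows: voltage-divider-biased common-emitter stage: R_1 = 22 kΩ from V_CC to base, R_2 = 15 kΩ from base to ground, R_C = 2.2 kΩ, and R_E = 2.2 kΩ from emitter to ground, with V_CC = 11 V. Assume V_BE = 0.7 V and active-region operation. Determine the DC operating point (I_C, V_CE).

Thevenize the base divider: V_Th = V_CC·R_2/(R_1+R_2) = 11×15/37 = 4.46 V, R_Th = R_1‖R_2 = 8.92 kΩ.
Base-emitter loop: V_Th = I_B·R_Th + V_BE + (β+1)I_B·R_E, so I_B = (4.46 − 0.7) / (8.92 + 101×2.2) = 0.0163 mA.
I_C = β·I_B = 100×0.0163 = 1.63 mA, and I_E = (β+1)I_B = 1.64 mA.
V_CE = V_CC − I_C·R_C − I_E·R_E = 11 − 1.63×2.2 − 1.64×2.2 = 3.81 V.
V_CE = 3.81 V > 0.2 V confirms active-region operation.

I_C ≈ 1.6 mA, V_CE ≈ 3.8 V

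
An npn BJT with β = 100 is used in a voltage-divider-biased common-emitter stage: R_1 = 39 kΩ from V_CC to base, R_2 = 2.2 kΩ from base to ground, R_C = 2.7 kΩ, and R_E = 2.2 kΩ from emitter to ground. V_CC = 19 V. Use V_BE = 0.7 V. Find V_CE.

V_CE ≈ 18 V

Thevenize the base divider: V_Th = V_CC·R_2/(R_1+R_2) = 19×2.2/41.2 = 1.01 V, R_Th = R_1‖R_2 = 2.08 kΩ.
Base-emitter loop: V_Th = I_B·R_Th + V_BE + (β+1)I_B·R_E, so I_B = (1.01 − 0.7) / (2.08 + 101×2.2) = 0.0014 mA.
I_C = β·I_B = 100×0.0014 = 0.14 mA, and I_E = (β+1)I_B = 0.142 mA.
V_CE = V_CC − I_C·R_C − I_E·R_E = 19 − 0.14×2.7 − 0.142×2.2 = 18.3 V.
V_CE = 18.3 V > 0.2 V confirms active-region operation.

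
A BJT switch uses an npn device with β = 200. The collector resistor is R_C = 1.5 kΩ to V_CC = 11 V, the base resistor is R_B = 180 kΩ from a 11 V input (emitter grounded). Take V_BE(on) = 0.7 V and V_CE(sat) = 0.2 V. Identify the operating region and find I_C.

saturation; I_C ≈ 7.2 mA

Assume active: I_B = (11 − 0.7)/180 = 0.0572 mA, giving I_C = β·I_B = 11.4 mA.
But then V_CE = 11 − 11.4×1.5 = -6.17 V < V_CE(sat) = 0.2 V — impossible in the active region.
So the transistor is saturated. With V_CE = 0.2 V, I_C = (V_CC − 0.2)/R_C = 10.8/1.5 = 7.2 mA.
Check: β·I_B = 11.4 mA > I_C = 7.2 mA, confirming saturation.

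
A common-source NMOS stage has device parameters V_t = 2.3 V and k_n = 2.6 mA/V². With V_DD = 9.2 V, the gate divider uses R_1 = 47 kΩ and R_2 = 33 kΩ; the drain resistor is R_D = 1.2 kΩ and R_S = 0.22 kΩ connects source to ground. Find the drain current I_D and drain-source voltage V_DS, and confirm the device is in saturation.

V_G = V_DD·R_2/(R_1+R_2) = 9.2×33/80 = 3.79 V.
Assume saturation: I_D = (k_n/2)(V_GS − V_t)² with V_GS = V_G − I_D·R_S = 3.79 − 0.22·I_D.
Substituting gives 0.0629·I_D² − 1.86·I_D + 2.91 = 0, with roots I_D = 1.66 or 27.8 mA.
The root I_D = 27.8 mA gives V_GS = -2.33 V ≤ V_t, so take I_D = 1.66 mA.
Then V_GS = 3.43 V and V_DS = V_DD − I_D(R_D+R_S) = 9.2 − 1.66×1.42 = 6.84 V.
Saturation requires V_DS ≥ V_GS − V_t = 1.13 V; 6.84 ≥ 1.13 ✓.

I_D ≈ 1.7 mA, V_DS ≈ 6.8 V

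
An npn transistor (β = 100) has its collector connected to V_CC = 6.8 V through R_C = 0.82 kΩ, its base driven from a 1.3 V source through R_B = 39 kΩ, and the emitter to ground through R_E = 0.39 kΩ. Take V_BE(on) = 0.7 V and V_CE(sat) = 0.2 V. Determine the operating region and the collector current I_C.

active; I_C ≈ 0.77 mA

Assume active. Base-emitter loop: I_B = (V_BB − V_BE)/(R_B + (β+1)R_E) = (1.3 − 0.7)/(39 + 101×0.39) = 0.00765 mA.
I_C = β·I_B = 100×0.00765 = 0.765 mA.
V_CE = V_CC − I_C·R_C − I_E·R_E = 6.8 − 0.765×0.82 − 0.773×0.39 = 5.87 V > V_CE(sat), so the active-region assumption holds.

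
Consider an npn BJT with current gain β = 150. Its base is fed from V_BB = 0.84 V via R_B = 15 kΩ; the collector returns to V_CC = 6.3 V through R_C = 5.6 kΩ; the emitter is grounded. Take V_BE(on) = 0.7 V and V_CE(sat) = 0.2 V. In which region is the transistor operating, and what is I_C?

saturation; I_C ≈ 1.1 mA

Assume active: I_B = (0.84 − 0.7)/15 = 0.00933 mA, giving I_C = β·I_B = 1.4 mA.
But then V_CE = 6.3 − 1.4×5.6 = -1.54 V < V_CE(sat) = 0.2 V — impossible in the active region.
So the transistor is saturated. With V_CE = 0.2 V, I_C = (V_CC − 0.2)/R_C = 6.1/5.6 = 1.09 mA.
Check: β·I_B = 1.4 mA > I_C = 1.09 mA, confirming saturation.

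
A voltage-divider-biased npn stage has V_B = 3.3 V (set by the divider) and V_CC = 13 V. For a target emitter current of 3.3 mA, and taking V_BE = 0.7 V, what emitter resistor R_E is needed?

R_E ≈ 0.79 kΩ

V_E = V_B − V_BE = 3.3 − 0.7 = 2.6 V.
R_E = V_E / I_E = 2.6 / 3.3 = 0.788 kΩ.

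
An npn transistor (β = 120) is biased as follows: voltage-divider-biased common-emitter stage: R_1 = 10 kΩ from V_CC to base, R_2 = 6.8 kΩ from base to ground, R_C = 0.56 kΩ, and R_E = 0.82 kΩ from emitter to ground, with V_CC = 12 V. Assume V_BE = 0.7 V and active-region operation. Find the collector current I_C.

Thevenize the base divider: V_Th = V_CC·R_2/(R_1+R_2) = 12×6.8/16.8 = 4.86 V, R_Th = R_1‖R_2 = 4.05 kΩ.
Base-emitter loop: V_Th = I_B·R_Th + V_BE + (β+1)I_B·R_E, so I_B = (4.86 − 0.7) / (4.05 + 121×0.82) = 0.0403 mA.
I_C = β·I_B = 120×0.0403 = 4.83 mA, and I_E = (β+1)I_B = 4.87 mA.
V_CE = V_CC − I_C·R_C − I_E·R_E = 12 − 4.83×0.56 − 4.87×0.82 = 5.3 V.
V_CE = 5.3 V > 0.2 V confirms active-region operation.

I_C ≈ 4.8 mA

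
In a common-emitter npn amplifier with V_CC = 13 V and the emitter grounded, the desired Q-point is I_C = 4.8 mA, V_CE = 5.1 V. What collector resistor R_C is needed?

R_C ≈ 1.6 kΩ

Collector loop: V_CC = I_C·R_C + V_CE.
R_C = (V_CC − V_CE)/I_C = (13 − 5.1)/4.8 = 1.65 kΩ.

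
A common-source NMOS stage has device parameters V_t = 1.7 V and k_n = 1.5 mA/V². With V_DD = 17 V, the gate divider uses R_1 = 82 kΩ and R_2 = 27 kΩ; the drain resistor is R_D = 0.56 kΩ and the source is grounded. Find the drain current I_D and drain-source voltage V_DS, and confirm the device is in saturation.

V_G = V_DD·R_2/(R_1+R_2) = 17×27/109 = 4.21 V. With the source grounded, V_GS = V_G = 4.21 V.
Assume saturation: I_D = (k_n/2)(V_GS − V_t)² = (1.5/2)×(4.21 − 1.7)² = 0.75×2.51² = 4.73 mA.
V_DS = V_DD − I_D·R_D = 17 − 4.73×0.56 = 14.4 V.
Saturation requires V_DS ≥ V_GS − V_t = 2.51 V; 14.4 ≥ 2.51 ✓.

I_D ≈ 4.7 mA, V_DS ≈ 14 V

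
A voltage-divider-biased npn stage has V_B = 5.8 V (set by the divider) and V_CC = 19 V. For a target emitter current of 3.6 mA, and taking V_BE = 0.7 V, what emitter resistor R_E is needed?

R_E ≈ 1.4 kΩ

V_E = V_B − V_BE = 5.8 − 0.7 = 5.1 V.
R_E = V_E / I_E = 5.1 / 3.6 = 1.42 kΩ.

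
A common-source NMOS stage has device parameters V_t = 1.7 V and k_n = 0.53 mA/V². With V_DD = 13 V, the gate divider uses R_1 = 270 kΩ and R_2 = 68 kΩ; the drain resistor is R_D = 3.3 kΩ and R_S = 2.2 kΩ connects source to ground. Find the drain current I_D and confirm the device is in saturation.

I_D ≈ 0.12 mA

V_G = V_DD·R_2/(R_1+R_2) = 13×68/338 = 2.62 V.
Assume saturation: I_D = (k_n/2)(V_GS − V_t)² with V_GS = V_G − I_D·R_S = 2.62 − 2.2·I_D.
Substituting gives 1.28·I_D² − 2.07·I_D + 0.222 = 0, with roots I_D = 0.116 or 1.5 mA.
The root I_D = 1.5 mA gives V_GS = -0.676 V ≤ V_t, so take I_D = 0.116 mA.
Then V_GS = 2.36 V and V_DS = V_DD − I_D(R_D+R_S) = 13 − 0.116×5.5 = 12.4 V.
Saturation requires V_DS ≥ V_GS − V_t = 0.661 V; 12.4 ≥ 0.661 ✓.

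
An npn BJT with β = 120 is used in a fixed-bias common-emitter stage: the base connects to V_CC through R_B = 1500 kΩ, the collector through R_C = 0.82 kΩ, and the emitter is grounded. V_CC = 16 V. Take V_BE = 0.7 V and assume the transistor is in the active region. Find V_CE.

Base loop: V_CC = I_B·R_B + V_BE, so I_B = (16 − 0.7)/1500 kΩ = 0.0102 mA.
In the active region I_C = β·I_B = 120 × 0.0102 = 1.22 mA.
Collector loop: V_CE = V_CC − I_C·R_C = 16 − 1.22×0.82 = 15 V.
Since V_CE = 15 V > V_CE(sat) ≈ 0.2 V, the transistor is in the active region as assumed.

V_CE ≈ 15 V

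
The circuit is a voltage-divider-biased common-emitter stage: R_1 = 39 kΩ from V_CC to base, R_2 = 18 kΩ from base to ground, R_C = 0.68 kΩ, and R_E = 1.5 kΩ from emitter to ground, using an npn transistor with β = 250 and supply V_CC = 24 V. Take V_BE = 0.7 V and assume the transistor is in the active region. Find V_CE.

Thevenize the base divider: V_Th = V_CC·R_2/(R_1+R_2) = 24×18/57 = 7.58 V, R_Th = R_1‖R_2 = 12.3 kΩ.
Base-emitter loop: V_Th = I_B·R_Th + V_BE + (β+1)I_B·R_E, so I_B = (7.58 − 0.7) / (12.3 + 251×1.5) = 0.0177 mA.
I_C = β·I_B = 250×0.0177 = 4.42 mA, and I_E = (β+1)I_B = 4.44 mA.
V_CE = V_CC − I_C·R_C − I_E·R_E = 24 − 4.42×0.68 − 4.44×1.5 = 14.3 V.
V_CE = 14.3 V > 0.2 V confirms active-region operation.

V_CE ≈ 14 V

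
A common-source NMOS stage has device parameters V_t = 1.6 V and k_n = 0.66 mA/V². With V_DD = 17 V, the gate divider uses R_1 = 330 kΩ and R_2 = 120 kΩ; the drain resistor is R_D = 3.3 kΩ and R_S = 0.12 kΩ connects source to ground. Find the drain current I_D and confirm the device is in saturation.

I_D ≈ 2.3 mA

V_G = V_DD·R_2/(R_1+R_2) = 17×120/450 = 4.53 V.
Assume saturation: I_D = (k_n/2)(V_GS − V_t)² with V_GS = V_G − I_D·R_S = 4.53 − 0.12·I_D.
Substituting gives 0.00475·I_D² − 1.23·I_D + 2.84 = 0, with roots I_D = 2.33 or 257 mA.
The root I_D = 257 mA gives V_GS = -26.3 V ≤ V_t, so take I_D = 2.33 mA.
Then V_GS = 4.25 V and V_DS = V_DD − I_D(R_D+R_S) = 17 − 2.33×3.42 = 9.05 V.
Saturation requires V_DS ≥ V_GS − V_t = 2.65 V; 9.05 ≥ 2.65 ✓.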